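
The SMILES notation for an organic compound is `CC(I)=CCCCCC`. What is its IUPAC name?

2-iodooct-2-ene

Counting along the main chain through the multiple bond gives 8 carbons: the parent is octane.
There is one C=C double bond, indicated by the ending -ene.
The numbering direction is chosen so that numbering from this end puts the double bond at C-2 rather than C-6.
This places the double bond between C-2 and C-3; an iodo group at C-2.
The name is 2-iodooct-2-ene.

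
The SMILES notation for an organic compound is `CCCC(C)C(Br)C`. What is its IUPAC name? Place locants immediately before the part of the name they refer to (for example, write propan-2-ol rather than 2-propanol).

2-bromo-3-methylhexane

The longest carbon chain is 6 atoms: the parent is hexane.
Number the chain so that the substituent locant set {2,3} is lower than {4,5} at the first point of difference.
This places a bromo group at C-2; a methyl group at C-3.
The substituents are ordered alphabetically, ignoring any di-/tri- multipliers.
The name is 2-bromo-3-methylhexane.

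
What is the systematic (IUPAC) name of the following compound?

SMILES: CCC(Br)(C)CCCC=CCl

6-bromo-1-chloro-6-methyloct-1-ene

Counting along the main chain through the multiple bond gives 8 carbons: the parent is octane.
The chain contains a C=C double bond, so the unsaturation ending is -ene.
Number the chain so that numbering from this end puts the double bond at C-1 rather than C-7.
This places the double bond between C-1 and C-2; a bromo group at C-6; a chloro group at C-1; a methyl group at C-6.
Substituent prefixes are cited in alphabetical order (multiplying prefixes like di-/tri- are ignored for ordering).
Assembling the pieces gives 6-bromo-1-chloro-6-methyloct-1-ene.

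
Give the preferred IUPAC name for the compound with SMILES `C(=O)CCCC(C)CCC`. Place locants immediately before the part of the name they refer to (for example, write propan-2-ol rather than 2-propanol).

5-methyloctanal

Counting along the main chain through the –CHO group gives 8 carbons: the parent is octane.
An aldehyde (terminal –CHO) is the principal characteristic group, giving the suffix -al.
The numbering direction is chosen so that the aldehyde carbon is C-1 by definition.
That gives a methyl group at C-5.
Putting it together: 5-methyloctanal.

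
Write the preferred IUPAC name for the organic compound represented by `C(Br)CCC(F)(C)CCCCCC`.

The longest carbon chain is 10 atoms: the parent is decane.
Choose the numbering such that the substituent locant set {1,4,4} is lower than {7,7,10} at the first point of difference.
That gives a bromo group at C-1; a fluoro group at C-4; a methyl group at C-4.
Prefixes are listed alphabetically: bromo, fluoro, methyl.
The name is 1-bromo-4-fluoro-4-methyldecane.

1-bromo-4-fluoro-4-methyldecane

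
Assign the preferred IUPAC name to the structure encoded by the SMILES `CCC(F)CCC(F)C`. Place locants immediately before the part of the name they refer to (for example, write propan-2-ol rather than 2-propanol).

The longest carbon chain is 7 atoms: the parent is heptane.
Number the chain so that the substituent locant set {2,5} is lower than {3,6} at the first point of difference.
With this numbering: fluoro groups at C-2 and C-5.
Assembling the pieces gives 2,5-difluoroheptane.

2,5-difluoroheptane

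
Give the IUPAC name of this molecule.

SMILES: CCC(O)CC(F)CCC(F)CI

The longest carbon chain that includes the –OH group has 9 carbons, so the parent hydride is nonane.
The highest-priority functional group is an alcohol (–OH), so the name ends in -ol.
Choose the numbering such that numbering from this end puts the hydroxyl group at C-3 rather than C-7.
That gives the hydroxyl at C-3; fluoro groups at C-5 and C-8; an iodo group at C-9.
Prefixes are listed alphabetically: fluoro, iodo.
Assembling the pieces gives 5,8-difluoro-9-iodononan-3-ol.

5,8-difluoro-9-iodononan-3-ol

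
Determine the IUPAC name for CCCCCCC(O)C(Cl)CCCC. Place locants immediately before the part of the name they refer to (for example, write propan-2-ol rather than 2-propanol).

5-chlorododecan-6-ol

The longest carbon chain that includes the –OH group has 12 carbons, so the parent hydride is dodecane.
The highest-priority functional group is an alcohol (–OH), so the name ends in -ol.
The numbering direction is chosen so that numbering from this end puts the hydroxyl group at C-6 rather than C-7.
This places the hydroxyl at C-6; a chloro group at C-5.
Assembling the pieces gives 5-chlorododecan-6-ol.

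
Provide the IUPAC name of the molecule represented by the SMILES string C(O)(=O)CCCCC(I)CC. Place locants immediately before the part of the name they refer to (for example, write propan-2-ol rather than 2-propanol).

The longest chain bearing the –COOH group is 8 carbons long (octane).
A carboxylic acid (terminal –COOH) is the principal characteristic group, giving the suffix -oic acid.
Number the chain so that the carboxylic acid carbon is C-1 by definition.
That gives an iodo group at C-6.
Assembling the pieces gives 6-iodooctanoic acid.

6-iodooctanoic acid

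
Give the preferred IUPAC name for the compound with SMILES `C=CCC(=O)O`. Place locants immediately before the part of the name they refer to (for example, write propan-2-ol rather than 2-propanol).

but-3-enoic acid

Counting along the main chain through the –COOH group and the multiple bond gives 4 carbons: the parent is butane.
The highest-priority functional group is a carboxylic acid (terminal –COOH), so the name ends in -oic acid.
There is one C=C double bond, indicated by the ending -ene.
Number the chain so that the carboxylic acid carbon is C-1 by definition.
That gives the double bond between C-3 and C-4.
The name is but-3-enoic acid.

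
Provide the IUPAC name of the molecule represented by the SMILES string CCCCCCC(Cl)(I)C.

2-chloro-2-iodooctane

The longest carbon chain is 8 atoms: the parent is octane.
Choose the numbering such that the substituent locant set {2,2} is lower than {7,7} at the first point of difference.
With this numbering: a chloro group at C-2; an iodo group at C-2.
The substituents are ordered alphabetically, ignoring any di-/tri- multipliers.
Assembling the pieces gives 2-chloro-2-iodooctane.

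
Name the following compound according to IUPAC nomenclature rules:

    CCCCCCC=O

heptanal

The longest carbon chain that includes the –CHO group has 7 carbons, so the parent hydride is heptane.
The principal characteristic group is an aldehyde (terminal –CHO), named with the suffix -al.
Number the chain so that the aldehyde carbon is C-1 by definition.
Assembling the pieces gives heptanal.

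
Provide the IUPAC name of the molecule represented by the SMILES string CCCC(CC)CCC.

The longest carbon chain is 7 atoms: the parent is heptane.
The molecule is symmetric, so either numbering direction gives the same locants.
This places an ethyl group at C-4.
Putting it together: 4-ethylheptane.

4-ethylheptane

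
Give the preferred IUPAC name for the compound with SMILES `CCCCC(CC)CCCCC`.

The longest continuous carbon chain has 10 atoms, so the parent hydride is decane.
Choose the numbering such that the substituent locant set {5} is lower than {6} at the first point of difference.
With this numbering: an ethyl group at C-5.
Putting it together: 5-ethyldecane.

5-ethyldecane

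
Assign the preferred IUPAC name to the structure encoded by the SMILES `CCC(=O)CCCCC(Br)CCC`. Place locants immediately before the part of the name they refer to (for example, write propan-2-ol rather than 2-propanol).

The longest chain bearing the carbonyl is 11 carbons long (undecane).
A ketone (C=O on an internal carbon) is the principal characteristic group, giving the suffix -one.
Number the chain so that numbering from this end puts the carbonyl group at C-3 rather than C-9.
This places the carbonyl at C-3; a bromo group at C-8.
Assembling the pieces gives 8-bromoundecan-3-one.

8-bromoundecan-3-one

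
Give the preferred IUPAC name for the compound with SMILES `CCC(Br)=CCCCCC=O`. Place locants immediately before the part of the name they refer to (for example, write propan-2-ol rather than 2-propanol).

The longest chain bearing the –CHO group and the multiple bond is 9 carbons long (nonane).
An aldehyde (terminal –CHO) is the principal characteristic group, giving the suffix -al.
A C=C double bond in the chain gives the infix -ene-.
Number the chain so that the aldehyde carbon is C-1 by definition.
That gives the double bond between C-6 and C-7; a bromo group at C-7.
Assembling the pieces gives 7-bromonon-6-enal.

7-bromonon-6-enal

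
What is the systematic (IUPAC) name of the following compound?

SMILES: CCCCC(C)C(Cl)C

The longest continuous carbon chain has 7 atoms, so the parent hydride is heptane.
Choose the numbering such that the substituent locant set {2,3} is lower than {5,6} at the first point of difference.
That gives a chloro group at C-2; a methyl group at C-3.
Prefixes are listed alphabetically: chloro, methyl.
Assembling the pieces gives 2-chloro-3-methylheptane.

2-chloro-3-methylheptane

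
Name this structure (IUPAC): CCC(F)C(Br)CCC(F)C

The longest continuous carbon chain has 8 atoms, so the parent hydride is octane.
Choose the numbering such that the substituent locant set {2,5,6} is lower than {3,4,7} at the first point of difference.
That gives a bromo group at C-5; fluoro groups at C-2 and C-6.
Substituent prefixes are cited in alphabetical order (multiplying prefixes like di-/tri- are ignored for ordering).
Assembling the pieces gives 5-bromo-2,6-difluorooctane.

5-bromo-2,6-difluorooctane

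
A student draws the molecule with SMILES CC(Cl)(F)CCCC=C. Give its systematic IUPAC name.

6-chloro-6-fluorohept-1-ene

Counting along the main chain through the multiple bond gives 7 carbons: the parent is heptane.
The chain contains a C=C double bond, so the unsaturation ending is -ene.
Choose the numbering such that numbering from this end puts the double bond at C-1 rather than C-6.
This places the double bond between C-1 and C-2; a chloro group at C-6; a fluoro group at C-6.
Substituent prefixes are cited in alphabetical order (multiplying prefixes like di-/tri- are ignored for ordering).
Putting it together: 6-chloro-6-fluorohept-1-ene.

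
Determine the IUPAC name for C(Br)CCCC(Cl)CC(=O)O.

The longest chain bearing the –COOH group is 7 carbons long (heptane).
The principal characteristic group is a carboxylic acid (terminal –COOH), named with the suffix -oic acid.
Number the chain so that the carboxylic acid carbon is C-1 by definition.
That gives a bromo group at C-7; a chloro group at C-3.
The substituents are ordered alphabetically, ignoring any di-/tri- multipliers.
Putting it together: 7-bromo-3-chloroheptanoic acid.

7-bromo-3-chloroheptanoic acid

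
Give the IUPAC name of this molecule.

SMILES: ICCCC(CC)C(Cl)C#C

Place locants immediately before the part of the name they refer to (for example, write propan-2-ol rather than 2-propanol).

The longest carbon chain that includes the multiple bond has 7 carbons, so the parent hydride is heptane.
The chain contains a C≡C triple bond, so the unsaturation ending is -yne.
Choose the numbering such that numbering from this end puts the triple bond at C-1 rather than C-6.
This places the triple bond between C-1 and C-2; a chloro group at C-3; an ethyl group at C-4; an iodo group at C-7.
Substituent prefixes are cited in alphabetical order (multiplying prefixes like di-/tri- are ignored for ordering).
Assembling the pieces gives 3-chloro-4-ethyl-7-iodohept-1-yne.

3-chloro-4-ethyl-7-iodohept-1-yne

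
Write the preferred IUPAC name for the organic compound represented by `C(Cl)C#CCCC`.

Counting along the main chain through the multiple bond gives 6 carbons: the parent is hexane.
There is one C≡C triple bond, indicated by the ending -yne.
Number the chain so that numbering from this end puts the triple bond at C-2 rather than C-4.
With this numbering: the triple bond between C-2 and C-3; a chloro group at C-1.
The name is 1-chlorohex-2-yne.

1-chlorohex-2-yne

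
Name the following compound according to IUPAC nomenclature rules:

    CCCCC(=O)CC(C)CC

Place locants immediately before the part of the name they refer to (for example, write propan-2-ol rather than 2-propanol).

The longest carbon chain that includes the carbonyl has 9 carbons, so the parent hydride is nonane.
A ketone (C=O on an internal carbon) is the principal characteristic group, giving the suffix -one.
The numbering direction is chosen so that the substituent locant set {3} is lower than {7} at the first point of difference.
That gives the carbonyl at C-5; a methyl group at C-3.
Putting it together: 3-methylnonan-5-one.

3-methylnonan-5-one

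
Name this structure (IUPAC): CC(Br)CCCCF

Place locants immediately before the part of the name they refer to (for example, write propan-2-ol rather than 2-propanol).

The longest carbon chain is 6 atoms: the parent is hexane.
Number the chain so that the substituent locant set {1,5} is lower than {2,6} at the first point of difference.
This places a bromo group at C-5; a fluoro group at C-1.
The substituents are ordered alphabetically, ignoring any di-/tri- multipliers.
Assembling the pieces gives 5-bromo-1-fluorohexane.

5-bromo-1-fluorohexane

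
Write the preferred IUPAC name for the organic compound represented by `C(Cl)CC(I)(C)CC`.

The longest carbon chain is 5 atoms: the parent is pentane.
Number the chain so that the substituent locant set {1,3,3} is lower than {3,3,5} at the first point of difference.
This places a chloro group at C-1; an iodo group at C-3; a methyl group at C-3.
The substituents are ordered alphabetically, ignoring any di-/tri- multipliers.
The name is 1-chloro-3-iodo-3-methylpentane.

1-chloro-3-iodo-3-methylpentane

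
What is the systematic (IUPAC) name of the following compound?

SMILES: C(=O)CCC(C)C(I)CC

Counting along the main chain through the –CHO group gives 7 carbons: the parent is heptane.
The highest-priority functional group is an aldehyde (terminal –CHO), so the name ends in -al.
Number the chain so that the aldehyde carbon is C-1 by definition.
That gives an iodo group at C-5; a methyl group at C-4.
Prefixes are listed alphabetically: iodo, methyl.
Assembling the pieces gives 5-iodo-4-methylheptanal.

5-iodo-4-methylheptanal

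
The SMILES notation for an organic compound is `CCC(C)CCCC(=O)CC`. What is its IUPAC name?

Counting along the main chain through the carbonyl gives 9 carbons: the parent is nonane.
A ketone (C=O on an internal carbon) is the principal characteristic group, giving the suffix -one.
Number the chain so that numbering from this end puts the carbonyl group at C-3 rather than C-7.
This places the carbonyl at C-3; a methyl group at C-7.
Assembling the pieces gives 7-methylnonan-3-one.

7-methylnonan-3-one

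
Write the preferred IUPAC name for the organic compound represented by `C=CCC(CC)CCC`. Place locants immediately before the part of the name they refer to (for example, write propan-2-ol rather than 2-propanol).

4-ethylhept-1-ene

The longest chain bearing the multiple bond is 7 carbons long (heptane).
A C=C double bond in the chain gives the infix -ene-.
Choose the numbering such that numbering from this end puts the double bond at C-1 rather than C-6.
With this numbering: the double bond between C-1 and C-2; an ethyl group at C-4.
Assembling the pieces gives 4-ethylhept-1-ene.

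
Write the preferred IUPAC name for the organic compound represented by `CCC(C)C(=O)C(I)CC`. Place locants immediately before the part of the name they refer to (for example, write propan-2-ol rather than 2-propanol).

3-iodo-5-methylheptan-4-one

The longest chain bearing the carbonyl is 7 carbons long (heptane).
The highest-priority functional group is a ketone (C=O on an internal carbon), so the name ends in -one.
Number the chain so that the locant sets are identical either way, so the alphabetically earlier iodo substituent takes the lower locant (3 rather than 5).
This places the carbonyl at C-4; an iodo group at C-3; a methyl group at C-5.
Prefixes are listed alphabetically: iodo, methyl.
Putting it together: 3-iodo-5-methylheptan-4-one.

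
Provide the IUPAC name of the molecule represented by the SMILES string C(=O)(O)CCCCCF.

The longest chain bearing the –COOH group is 6 carbons long (hexane).
A carboxylic acid (terminal –COOH) is the principal characteristic group, giving the suffix -oic acid.
Choose the numbering such that the carboxylic acid carbon is C-1 by definition.
That gives a fluoro group at C-6.
Putting it together: 6-fluorohexanoic acid.

6-fluorohexanoic acid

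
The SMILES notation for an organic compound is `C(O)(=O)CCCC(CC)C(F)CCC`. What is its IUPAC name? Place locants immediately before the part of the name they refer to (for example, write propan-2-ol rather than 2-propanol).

The longest carbon chain that includes the –COOH group has 9 carbons, so the parent hydride is nonane.
The highest-priority functional group is a carboxylic acid (terminal –COOH), so the name ends in -oic acid.
Choose the numbering such that the carboxylic acid carbon is C-1 by definition.
That gives an ethyl group at C-5; a fluoro group at C-6.
Prefixes are listed alphabetically: ethyl, fluoro.
The name is 5-ethyl-6-fluorononanoic acid.

5-ethyl-6-fluorononanoic acid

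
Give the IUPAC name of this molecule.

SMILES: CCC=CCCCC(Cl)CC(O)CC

5-chlorododec-9-en-3-ol

The longest chain bearing the –OH group and the multiple bond is 12 carbons long (dodecane).
The highest-priority functional group is an alcohol (–OH), so the name ends in -ol.
A C=C double bond in the chain gives the infix -ene-.
Number the chain so that numbering from this end puts the hydroxyl group at C-3 rather than C-10.
That gives the hydroxyl at C-3; the double bond between C-9 and C-10; a chloro group at C-5.
Assembling the pieces gives 5-chlorododec-9-en-3-ol.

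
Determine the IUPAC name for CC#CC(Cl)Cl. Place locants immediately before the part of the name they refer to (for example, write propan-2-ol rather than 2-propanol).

1,1-dichlorobut-2-yne

The longest chain bearing the multiple bond is 4 carbons long (butane).
The chain contains a C≡C triple bond, so the unsaturation ending is -yne.
The numbering direction is chosen so that the substituent locant set {1,1} is lower than {4,4} at the first point of difference.
This places the triple bond between C-2 and C-3; two chloro groups at C-1.
Putting it together: 1,1-dichlorobut-2-yne.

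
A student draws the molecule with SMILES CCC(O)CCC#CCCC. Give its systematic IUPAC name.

dec-6-yn-3-ol

The longest carbon chain that includes the –OH group and the multiple bond has 10 carbons, so the parent hydride is decane.
The principal characteristic group is an alcohol (–OH), named with the suffix -ol.
There is one C≡C triple bond, indicated by the ending -yne.
Number the chain so that numbering from this end puts the hydroxyl group at C-3 rather than C-8.
This places the hydroxyl at C-3; the triple bond between C-6 and C-7.
Putting it together: dec-6-yn-3-ol.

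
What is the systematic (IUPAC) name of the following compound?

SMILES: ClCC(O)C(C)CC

The longest carbon chain that includes the –OH group has 5 carbons, so the parent hydride is pentane.
The principal characteristic group is an alcohol (–OH), named with the suffix -ol.
The numbering direction is chosen so that numbering from this end puts the hydroxyl group at C-2 rather than C-4.
With this numbering: the hydroxyl at C-2; a chloro group at C-1; a methyl group at C-3.
The substituents are ordered alphabetically, ignoring any di-/tri- multipliers.
The name is 1-chloro-3-methylpentan-2-ol.

1-chloro-3-methylpentan-2-ol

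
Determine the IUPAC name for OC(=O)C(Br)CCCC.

The longest chain bearing the –COOH group is 6 carbons long (hexane).
The principal characteristic group is a carboxylic acid (terminal –COOH), named with the suffix -oic acid.
Choose the numbering such that the carboxylic acid carbon is C-1 by definition.
This places a bromo group at C-2.
The name is 2-bromohexanoic acid.

2-bromohexanoic acid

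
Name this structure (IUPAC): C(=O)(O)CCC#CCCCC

non-4-ynoic acid

The longest chain bearing the –COOH group and the multiple bond is 9 carbons long (nonane).
The highest-priority functional group is a carboxylic acid (terminal –COOH), so the name ends in -oic acid.
A C≡C triple bond in the chain gives the infix -yne-.
Number the chain so that the carboxylic acid carbon is C-1 by definition.
This places the triple bond between C-4 and C-5.
Putting it together: non-4-ynoic acid.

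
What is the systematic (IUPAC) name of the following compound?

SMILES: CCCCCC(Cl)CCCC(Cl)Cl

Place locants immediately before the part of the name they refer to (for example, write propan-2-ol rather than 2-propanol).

The longest continuous carbon chain has 10 atoms, so the parent hydride is decane.
The numbering direction is chosen so that the substituent locant set {1,1,5} is lower than {6,10,10} at the first point of difference.
With this numbering: chloro groups at C-1 (×2) and C-5.
The name is 1,1,5-trichlorodecane.

1,1,5-trichlorodecane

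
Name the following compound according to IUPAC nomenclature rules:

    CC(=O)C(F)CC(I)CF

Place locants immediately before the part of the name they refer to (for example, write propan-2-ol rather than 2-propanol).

3,6-difluoro-5-iodohexan-2-one

Counting along the main chain through the carbonyl gives 6 carbons: the parent is hexane.
A ketone (C=O on an internal carbon) is the principal characteristic group, giving the suffix -one.
Number the chain so that numbering from this end puts the carbonyl group at C-2 rather than C-5.
That gives the carbonyl at C-2; fluoro groups at C-3 and C-6; an iodo group at C-5.
Prefixes are listed alphabetically: fluoro, iodo.
Putting it together: 3,6-difluoro-5-iodohexan-2-one.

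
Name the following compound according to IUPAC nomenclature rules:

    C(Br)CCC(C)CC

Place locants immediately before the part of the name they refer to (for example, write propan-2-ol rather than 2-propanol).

1-bromo-4-methylhexane

The longest continuous carbon chain has 6 atoms, so the parent hydride is hexane.
Number the chain so that the substituent locant set {1,4} is lower than {3,6} at the first point of difference.
With this numbering: a bromo group at C-1; a methyl group at C-4.
Substituent prefixes are cited in alphabetical order (multiplying prefixes like di-/tri- are ignored for ordering).
Assembling the pieces gives 1-bromo-4-methylhexane.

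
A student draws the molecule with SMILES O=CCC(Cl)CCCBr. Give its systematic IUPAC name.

6-bromo-3-chlorohexanal

The longest chain bearing the –CHO group is 6 carbons long (hexane).
An aldehyde (terminal –CHO) is the principal characteristic group, giving the suffix -al.
Number the chain so that the aldehyde carbon is C-1 by definition.
With this numbering: a bromo group at C-6; a chloro group at C-3.
The substituents are ordered alphabetically, ignoring any di-/tri- multipliers.
Assembling the pieces gives 6-bromo-3-chlorohexanal.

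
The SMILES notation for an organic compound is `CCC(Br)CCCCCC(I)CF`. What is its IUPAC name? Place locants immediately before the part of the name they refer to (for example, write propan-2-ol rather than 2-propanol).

The longest continuous carbon chain has 10 atoms, so the parent hydride is decane.
Number the chain so that the substituent locant set {1,2,8} is lower than {3,9,10} at the first point of difference.
With this numbering: a bromo group at C-8; a fluoro group at C-1; an iodo group at C-2.
Prefixes are listed alphabetically: bromo, fluoro, iodo.
The name is 8-bromo-1-fluoro-2-iododecane.

8-bromo-1-fluoro-2-iododecane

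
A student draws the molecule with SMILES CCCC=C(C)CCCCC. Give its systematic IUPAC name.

5-methyldec-4-ene

The longest chain bearing the multiple bond is 10 carbons long (decane).
A C=C double bond in the chain gives the infix -ene-.
Choose the numbering such that numbering from this end puts the double bond at C-4 rather than C-6.
This places the double bond between C-4 and C-5; a methyl group at C-5.
Putting it together: 5-methyldec-4-ene.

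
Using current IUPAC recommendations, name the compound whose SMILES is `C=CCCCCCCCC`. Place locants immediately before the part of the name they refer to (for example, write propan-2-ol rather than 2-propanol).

The longest chain bearing the multiple bond is 10 carbons long (decane).
There is one C=C double bond, indicated by the ending -ene.
The numbering direction is chosen so that numbering from this end puts the double bond at C-1 rather than C-9.
With this numbering: the double bond between C-1 and C-2.
Putting it together: dec-1-ene.

dec-1-ene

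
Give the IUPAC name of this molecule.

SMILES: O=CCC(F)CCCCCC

The longest carbon chain that includes the –CHO group has 9 carbons, so the parent hydride is nonane.
The principal characteristic group is an aldehyde (terminal –CHO), named with the suffix -al.
The numbering direction is chosen so that the aldehyde carbon is C-1 by definition.
With this numbering: a fluoro group at C-3.
Assembling the pieces gives 3-fluorononanal.

3-fluorononanal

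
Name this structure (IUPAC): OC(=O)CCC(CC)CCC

The longest carbon chain that includes the –COOH group has 7 carbons, so the parent hydride is heptane.
The highest-priority functional group is a carboxylic acid (terminal –COOH), so the name ends in -oic acid.
Choose the numbering such that the carboxylic acid carbon is C-1 by definition.
This places an ethyl group at C-4.
Putting it together: 4-ethylheptanoic acid.

4-ethylheptanoic acid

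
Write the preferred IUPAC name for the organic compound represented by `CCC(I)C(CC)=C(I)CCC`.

4-ethyl-3,5-diiodooct-4-ene

Counting along the main chain through the multiple bond gives 8 carbons: the parent is octane.
The chain contains a C=C double bond, so the unsaturation ending is -ene.
Choose the numbering such that the substituent locant set {3,4,5} is lower than {4,5,6} at the first point of difference.
With this numbering: the double bond between C-4 and C-5; an ethyl group at C-4; iodo groups at C-3 and C-5.
The substituents are ordered alphabetically, ignoring any di-/tri- multipliers.
The name is 4-ethyl-3,5-diiodooct-4-ene.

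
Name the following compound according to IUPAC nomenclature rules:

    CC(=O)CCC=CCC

The longest chain bearing the carbonyl and the multiple bond is 8 carbons long (octane).
A ketone (C=O on an internal carbon) is the principal characteristic group, giving the suffix -one.
A C=C double bond in the chain gives the infix -ene-.
Choose the numbering such that numbering from this end puts the carbonyl group at C-2 rather than C-7.
With this numbering: the carbonyl at C-2; the double bond between C-5 and C-6.
Assembling the pieces gives oct-5-en-2-one.

oct-5-en-2-one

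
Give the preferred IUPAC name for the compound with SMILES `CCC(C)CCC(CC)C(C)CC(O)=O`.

Counting along the main chain through the –COOH group gives 9 carbons: the parent is nonane.
A carboxylic acid (terminal –COOH) is the principal characteristic group, giving the suffix -oic acid.
The numbering direction is chosen so that the carboxylic acid carbon is C-1 by definition.
With this numbering: an ethyl group at C-4; methyl groups at C-3 and C-7.
Substituent prefixes are cited in alphabetical order (multiplying prefixes like di-/tri- are ignored for ordering).
Putting it together: 4-ethyl-3,7-dimethylnonanoic acid.

4-ethyl-3,7-dimethylnonanoic acid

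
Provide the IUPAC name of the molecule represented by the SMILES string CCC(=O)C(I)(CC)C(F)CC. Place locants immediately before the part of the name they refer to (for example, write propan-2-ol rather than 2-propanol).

4-ethyl-5-fluoro-4-iodoheptan-3-one

The longest carbon chain that includes the carbonyl has 7 carbons, so the parent hydride is heptane.
The highest-priority functional group is a ketone (C=O on an internal carbon), so the name ends in -one.
Choose the numbering such that numbering from this end puts the carbonyl group at C-3 rather than C-5.
This places the carbonyl at C-3; an ethyl group at C-4; a fluoro group at C-5; an iodo group at C-4.
Prefixes are listed alphabetically: ethyl, fluoro, iodo.
Assembling the pieces gives 4-ethyl-5-fluoro-4-iodoheptan-3-one.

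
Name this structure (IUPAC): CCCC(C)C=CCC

5-methyloct-3-ene

Counting along the main chain through the multiple bond gives 8 carbons: the parent is octane.
The chain contains a C=C double bond, so the unsaturation ending is -ene.
Number the chain so that numbering from this end puts the double bond at C-3 rather than C-5.
With this numbering: the double bond between C-3 and C-4; a methyl group at C-5.
The name is 5-methyloct-3-ene.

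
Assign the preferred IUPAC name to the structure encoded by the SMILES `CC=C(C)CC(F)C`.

5-fluoro-3-methylhex-2-ene

The longest chain bearing the multiple bond is 6 carbons long (hexane).
There is one C=C double bond, indicated by the ending -ene.
Choose the numbering such that numbering from this end puts the double bond at C-2 rather than C-4.
This places the double bond between C-2 and C-3; a fluoro group at C-5; a methyl group at C-3.
The substituents are ordered alphabetically, ignoring any di-/tri- multipliers.
The name is 5-fluoro-3-methylhex-2-ene.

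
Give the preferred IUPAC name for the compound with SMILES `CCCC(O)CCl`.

1-chloropentan-2-ol

Counting along the main chain through the –OH group gives 5 carbons: the parent is pentane.
The principal characteristic group is an alcohol (–OH), named with the suffix -ol.
Number the chain so that numbering from this end puts the hydroxyl group at C-2 rather than C-4.
With this numbering: the hydroxyl at C-2; a chloro group at C-1.
Putting it together: 1-chloropentan-2-ol.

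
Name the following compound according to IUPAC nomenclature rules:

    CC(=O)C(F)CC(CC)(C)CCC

5-ethyl-3-fluoro-5-methyloctan-2-one

The longest carbon chain that includes the carbonyl has 8 carbons, so the parent hydride is octane.
The principal characteristic group is a ketone (C=O on an internal carbon), named with the suffix -one.
Choose the numbering such that numbering from this end puts the carbonyl group at C-2 rather than C-7.
With this numbering: the carbonyl at C-2; an ethyl group at C-5; a fluoro group at C-3; a methyl group at C-5.
Substituent prefixes are cited in alphabetical order (multiplying prefixes like di-/tri- are ignored for ordering).
Putting it together: 5-ethyl-3-fluoro-5-methyloctan-2-one.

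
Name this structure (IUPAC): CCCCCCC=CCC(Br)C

2-bromoundec-4-ene

The longest chain bearing the multiple bond is 11 carbons long (undecane).
There is one C=C double bond, indicated by the ending -ene.
Number the chain so that numbering from this end puts the double bond at C-4 rather than C-7.
This places the double bond between C-4 and C-5; a bromo group at C-2.
Assembling the pieces gives 2-bromoundec-4-ene.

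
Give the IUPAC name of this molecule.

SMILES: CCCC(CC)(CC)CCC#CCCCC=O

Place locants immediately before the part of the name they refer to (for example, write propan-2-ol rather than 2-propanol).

9,9-diethyldodec-5-ynal

The longest carbon chain that includes the –CHO group and the multiple bond has 12 carbons, so the parent hydride is dodecane.
The principal characteristic group is an aldehyde (terminal –CHO), named with the suffix -al.
A C≡C triple bond in the chain gives the infix -yne-.
The numbering direction is chosen so that the aldehyde carbon is C-1 by definition.
That gives the triple bond between C-5 and C-6; two ethyl groups at C-9.
The name is 9,9-diethyldodec-5-ynal.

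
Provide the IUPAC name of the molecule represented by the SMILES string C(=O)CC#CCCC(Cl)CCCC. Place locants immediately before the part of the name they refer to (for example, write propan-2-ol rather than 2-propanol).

The longest chain bearing the –CHO group and the multiple bond is 11 carbons long (undecane).
An aldehyde (terminal –CHO) is the principal characteristic group, giving the suffix -al.
A C≡C triple bond in the chain gives the infix -yne-.
Choose the numbering such that the aldehyde carbon is C-1 by definition.
That gives the triple bond between C-3 and C-4; a chloro group at C-7.
The name is 7-chloroundec-3-ynal.

7-chloroundec-3-ynal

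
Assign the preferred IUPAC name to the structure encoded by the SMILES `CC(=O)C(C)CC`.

The longest chain bearing the carbonyl is 5 carbons long (pentane).
The highest-priority functional group is a ketone (C=O on an internal carbon), so the name ends in -one.
Choose the numbering such that numbering from this end puts the carbonyl group at C-2 rather than C-4.
That gives the carbonyl at C-2; a methyl group at C-3.
The name is 3-methylpentan-2-one.

3-methylpentan-2-one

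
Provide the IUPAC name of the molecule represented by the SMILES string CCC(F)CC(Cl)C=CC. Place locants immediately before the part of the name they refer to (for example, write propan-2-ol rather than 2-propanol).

The longest chain bearing the multiple bond is 8 carbons long (octane).
The chain contains a C=C double bond, so the unsaturation ending is -ene.
Choose the numbering such that numbering from this end puts the double bond at C-2 rather than C-6.
This places the double bond between C-2 and C-3; a chloro group at C-4; a fluoro group at C-6.
The substituents are ordered alphabetically, ignoring any di-/tri- multipliers.
Putting it together: 4-chloro-6-fluorooct-2-ene.

4-chloro-6-fluorooct-2-ene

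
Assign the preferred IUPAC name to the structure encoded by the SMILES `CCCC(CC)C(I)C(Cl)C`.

2-chloro-4-ethyl-3-iodoheptane

The parent chain contains 7 carbons (heptane).
The numbering direction is chosen so that the substituent locant set {2,3,4} is lower than {4,5,6} at the first point of difference.
That gives a chloro group at C-2; an ethyl group at C-4; an iodo group at C-3.
Prefixes are listed alphabetically: chloro, ethyl, iodo.
Putting it together: 2-chloro-4-ethyl-3-iodoheptane.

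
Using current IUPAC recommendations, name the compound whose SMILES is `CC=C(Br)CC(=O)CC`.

Counting along the main chain through the carbonyl and the multiple bond gives 7 carbons: the parent is heptane.
The principal characteristic group is a ketone (C=O on an internal carbon), named with the suffix -one.
A C=C double bond in the chain gives the infix -ene-.
The numbering direction is chosen so that numbering from this end puts the carbonyl group at C-3 rather than C-5.
That gives the carbonyl at C-3; the double bond between C-5 and C-6; a bromo group at C-5.
The name is 5-bromohept-5-en-3-one.

5-bromohept-5-en-3-one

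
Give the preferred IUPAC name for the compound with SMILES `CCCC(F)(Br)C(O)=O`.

The longest chain bearing the –COOH group is 5 carbons long (pentane).
The principal characteristic group is a carboxylic acid (terminal –COOH), named with the suffix -oic acid.
Number the chain so that the carboxylic acid carbon is C-1 by definition.
That gives a bromo group at C-2; a fluoro group at C-2.
Substituent prefixes are cited in alphabetical order (multiplying prefixes like di-/tri- are ignored for ordering).
Assembling the pieces gives 2-bromo-2-fluoropentanoic acid.

2-bromo-2-fluoropentanoic acid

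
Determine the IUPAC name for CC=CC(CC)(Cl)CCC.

4-chloro-4-ethylhept-2-ene

Counting along the main chain through the multiple bond gives 7 carbons: the parent is heptane.
The chain contains a C=C double bond, so the unsaturation ending is -ene.
The numbering direction is chosen so that numbering from this end puts the double bond at C-2 rather than C-5.
That gives the double bond between C-2 and C-3; a chloro group at C-4; an ethyl group at C-4.
Substituent prefixes are cited in alphabetical order (multiplying prefixes like di-/tri- are ignored for ordering).
Assembling the pieces gives 4-chloro-4-ethylhept-2-ene.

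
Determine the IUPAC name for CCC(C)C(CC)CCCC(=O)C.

6-ethyl-7-methylnonan-2-one

The longest chain bearing the carbonyl is 9 carbons long (nonane).
The principal characteristic group is a ketone (C=O on an internal carbon), named with the suffix -one.
The numbering direction is chosen so that numbering from this end puts the carbonyl group at C-2 rather than C-8.
With this numbering: the carbonyl at C-2; an ethyl group at C-6; a methyl group at C-7.
Prefixes are listed alphabetically: ethyl, methyl.
Assembling the pieces gives 6-ethyl-7-methylnonan-2-one.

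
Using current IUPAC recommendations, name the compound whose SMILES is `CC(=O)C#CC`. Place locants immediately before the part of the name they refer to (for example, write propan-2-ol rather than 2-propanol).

The longest chain bearing the carbonyl and the multiple bond is 5 carbons long (pentane).
The highest-priority functional group is a ketone (C=O on an internal carbon), so the name ends in -one.
The chain contains a C≡C triple bond, so the unsaturation ending is -yne.
The numbering direction is chosen so that numbering from this end puts the carbonyl group at C-2 rather than C-4.
This places the carbonyl at C-2; the triple bond between C-3 and C-4.
Putting it together: pent-3-yn-2-one.

pent-3-yn-2-one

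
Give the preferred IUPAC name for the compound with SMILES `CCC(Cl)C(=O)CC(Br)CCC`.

6-bromo-3-chlorononan-4-one

The longest carbon chain that includes the carbonyl has 9 carbons, so the parent hydride is nonane.
A ketone (C=O on an internal carbon) is the principal characteristic group, giving the suffix -one.
Choose the numbering such that numbering from this end puts the carbonyl group at C-4 rather than C-6.
That gives the carbonyl at C-4; a bromo group at C-6; a chloro group at C-3.
Prefixes are listed alphabetically: bromo, chloro.
The name is 6-bromo-3-chlorononan-4-one.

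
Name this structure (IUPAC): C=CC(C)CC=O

The longest chain bearing the –CHO group and the multiple bond is 5 carbons long (pentane).
An aldehyde (terminal –CHO) is the principal characteristic group, giving the suffix -al.
A C=C double bond in the chain gives the infix -ene-.
The numbering direction is chosen so that the aldehyde carbon is C-1 by definition.
That gives the double bond between C-4 and C-5; a methyl group at C-3.
Putting it together: 3-methylpent-4-enal.

3-methylpent-4-enal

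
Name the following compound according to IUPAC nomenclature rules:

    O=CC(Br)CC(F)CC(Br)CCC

Counting along the main chain through the –CHO group gives 9 carbons: the parent is nonane.
The principal characteristic group is an aldehyde (terminal –CHO), named with the suffix -al.
Choose the numbering such that the aldehyde carbon is C-1 by definition.
With this numbering: bromo groups at C-2 and C-6; a fluoro group at C-4.
Substituent prefixes are cited in alphabetical order (multiplying prefixes like di-/tri- are ignored for ordering).
The name is 2,6-dibromo-4-fluorononanal.

2,6-dibromo-4-fluorononanal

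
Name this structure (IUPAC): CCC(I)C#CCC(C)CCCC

3-iodo-7-methylundec-4-yne

The longest chain bearing the multiple bond is 11 carbons long (undecane).
A C≡C triple bond in the chain gives the infix -yne-.
Number the chain so that numbering from this end puts the triple bond at C-4 rather than C-7.
That gives the triple bond between C-4 and C-5; an iodo group at C-3; a methyl group at C-7.
Substituent prefixes are cited in alphabetical order (multiplying prefixes like di-/tri- are ignored for ordering).
The name is 3-iodo-7-methylundec-4-yne.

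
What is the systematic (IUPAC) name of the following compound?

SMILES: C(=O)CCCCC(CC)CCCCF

Counting along the main chain through the –CHO group gives 10 carbons: the parent is decane.
The principal characteristic group is an aldehyde (terminal –CHO), named with the suffix -al.
Choose the numbering such that the aldehyde carbon is C-1 by definition.
That gives an ethyl group at C-6; a fluoro group at C-10.
Prefixes are listed alphabetically: ethyl, fluoro.
The name is 6-ethyl-10-fluorodecanal.

6-ethyl-10-fluorodecanal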